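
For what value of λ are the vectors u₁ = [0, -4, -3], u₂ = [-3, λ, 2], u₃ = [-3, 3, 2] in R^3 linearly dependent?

λ = 3

The set is linearly dependent precisely when det[u₁; u₂; u₃] = 0.
Expanding, det = 27 - 9*λ.
This vanishes exactly when λ = 3.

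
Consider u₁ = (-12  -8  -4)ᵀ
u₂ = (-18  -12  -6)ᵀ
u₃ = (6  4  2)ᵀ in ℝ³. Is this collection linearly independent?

The matrix [u₁|u₂|u₃] has determinant 0.
A zero determinant means the columns are linearly dependent.

linearly dependent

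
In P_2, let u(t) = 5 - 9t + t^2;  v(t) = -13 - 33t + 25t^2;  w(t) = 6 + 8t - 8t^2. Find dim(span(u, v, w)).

Pass to coordinate vectors with respect to the basis {1, t, t^2}.
Form the matrix with u, v, w as columns and reduce.
There are 2 pivot columns, so rank = 2.

dim = 2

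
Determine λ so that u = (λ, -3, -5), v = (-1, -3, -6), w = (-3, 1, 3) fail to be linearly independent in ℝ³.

Dependence holds iff the 3×3 matrix [u v w] is singular.
Cofactor expansion gives det = -3*λ - 13.
This vanishes exactly when λ = -13/3.

λ = -13/3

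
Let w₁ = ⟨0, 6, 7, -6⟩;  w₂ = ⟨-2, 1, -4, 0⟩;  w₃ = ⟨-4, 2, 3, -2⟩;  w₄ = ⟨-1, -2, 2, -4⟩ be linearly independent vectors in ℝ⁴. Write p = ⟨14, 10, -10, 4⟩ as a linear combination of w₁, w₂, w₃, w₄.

p = 2w₁ + 2w₂ - 4w₃ - 2w₄

Write p = a₁w₁ + … + a₄w₄ and equate components.
Back-substitution yields (a₁, …, a₄) = (2, 2, -4, -2).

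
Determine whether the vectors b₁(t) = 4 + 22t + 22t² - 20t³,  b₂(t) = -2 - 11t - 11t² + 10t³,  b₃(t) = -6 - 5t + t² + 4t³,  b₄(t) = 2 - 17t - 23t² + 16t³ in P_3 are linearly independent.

Write each element as a coordinate vector in ℝ⁴ using {1, t, …, t³}.
One vector is a scalar multiple of another, so the set is dependent.

linearly dependent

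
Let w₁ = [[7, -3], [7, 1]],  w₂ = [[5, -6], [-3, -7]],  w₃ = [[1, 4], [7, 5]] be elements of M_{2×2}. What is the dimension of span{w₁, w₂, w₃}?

3

Represent each element by its coordinate vector in ℝ⁴.
Put the 4×3 matrix [w₁|w₂|w₃] into echelon form.
The echelon form has 3 nonzero rows, so the rank is 3.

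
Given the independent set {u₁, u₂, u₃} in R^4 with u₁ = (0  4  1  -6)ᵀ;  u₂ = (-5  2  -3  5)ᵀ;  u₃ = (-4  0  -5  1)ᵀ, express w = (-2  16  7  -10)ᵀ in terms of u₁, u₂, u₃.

w = 3u₁ + 2u₂ - 2u₃

Since u₁, u₂, u₃ are independent, the coefficients expressing w are uniquely determined by a linear system.
Back-substitution yields (α₁, α₂, α₃) = (3, 2, -2).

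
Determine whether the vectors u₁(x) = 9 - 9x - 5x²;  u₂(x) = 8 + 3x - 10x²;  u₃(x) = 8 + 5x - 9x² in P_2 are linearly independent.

linearly independent

Write each element as a coordinate vector in ℝ³ using {1, x, x²}.
The matrix [u₁|u₂|u₃] has determinant 199.
A nonzero determinant means the columns are linearly independent.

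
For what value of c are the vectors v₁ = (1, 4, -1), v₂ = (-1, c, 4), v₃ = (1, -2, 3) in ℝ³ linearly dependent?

c = -17/2

Dependence holds iff the 3×3 matrix [v₁ v₂ v₃] is singular.
Cofactor expansion gives det = 4*c + 34.
This vanishes exactly when c = -17/2.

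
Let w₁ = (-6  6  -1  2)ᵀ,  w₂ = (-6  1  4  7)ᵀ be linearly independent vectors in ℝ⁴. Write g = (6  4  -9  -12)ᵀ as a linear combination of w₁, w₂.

g = w₁ - 2w₂

Set up the augmented matrix [w₁ | w₂ | g] and row-reduce.
Row-reducing the augmented matrix gives the unique coefficients (c₁, c₂) = (1, -2).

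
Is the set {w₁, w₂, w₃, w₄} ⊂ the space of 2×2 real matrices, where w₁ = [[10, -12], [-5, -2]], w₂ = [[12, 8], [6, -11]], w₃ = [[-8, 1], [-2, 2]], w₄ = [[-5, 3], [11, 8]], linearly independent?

Write each element as a coordinate vector in ℝ⁴ using {E₁₁, E₁₂, E₂₁, E₂₂}.
Form the 4×4 matrix with these as columns; its determinant is 4745.
A nonzero determinant means the columns are linearly independent.

linearly independent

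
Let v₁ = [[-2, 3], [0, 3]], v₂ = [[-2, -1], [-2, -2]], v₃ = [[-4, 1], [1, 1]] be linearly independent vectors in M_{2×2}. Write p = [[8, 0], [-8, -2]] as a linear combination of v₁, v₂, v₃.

Work in coordinates with respect to the standard basis {E₁₁, E₁₂, E₂₁, E₂₂}.
Since v₁, v₂, v₃ are independent, the coefficients expressing p are uniquely determined by a linear system.
Row-reducing the augmented matrix gives the unique coefficients (a₁, a₂, a₃) = (2, 2, -4).

p = 2v₁ + 2v₂ - 4v₃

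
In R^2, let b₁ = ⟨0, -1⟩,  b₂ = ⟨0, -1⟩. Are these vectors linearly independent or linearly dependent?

The matrix [b₁|b₂] has determinant 0.
A zero determinant means the columns are linearly dependent.

linearly dependent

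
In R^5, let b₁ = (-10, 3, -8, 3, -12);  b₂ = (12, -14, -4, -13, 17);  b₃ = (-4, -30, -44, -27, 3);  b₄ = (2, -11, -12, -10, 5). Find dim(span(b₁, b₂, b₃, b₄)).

Row-reduce the 4×5 matrix with these as rows.
Reduction leaves 2 leading entries, giving rank 2.

2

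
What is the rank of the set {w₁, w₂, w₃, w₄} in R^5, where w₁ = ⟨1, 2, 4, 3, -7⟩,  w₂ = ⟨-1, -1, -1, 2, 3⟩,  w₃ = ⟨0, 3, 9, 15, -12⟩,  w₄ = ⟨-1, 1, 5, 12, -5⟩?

Form the matrix with w₁, w₂, w₃, w₄ as columns and reduce.
Reduction leaves 2 leading entries, giving rank 2.

rank 2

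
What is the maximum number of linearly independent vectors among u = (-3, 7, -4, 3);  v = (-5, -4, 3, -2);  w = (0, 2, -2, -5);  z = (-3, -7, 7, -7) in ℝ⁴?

Put the 4×4 matrix [u|v|w|z] into echelon form.
The echelon form has 4 nonzero rows, so the rank is 4.

4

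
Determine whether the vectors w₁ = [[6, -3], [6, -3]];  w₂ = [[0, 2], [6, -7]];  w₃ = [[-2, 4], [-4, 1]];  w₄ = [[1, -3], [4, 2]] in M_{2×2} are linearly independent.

linearly independent

Take coordinates with respect to the standard basis {E₁₁, E₁₂, E₂₁, E₂₂}.
Row-reduce the matrix whose columns are w₁, w₂, w₃, w₄.
The reduction yields 4 nonzero rows, so the rank is 4.
Since rank = 4 (the number of vectors), the set is linearly independent.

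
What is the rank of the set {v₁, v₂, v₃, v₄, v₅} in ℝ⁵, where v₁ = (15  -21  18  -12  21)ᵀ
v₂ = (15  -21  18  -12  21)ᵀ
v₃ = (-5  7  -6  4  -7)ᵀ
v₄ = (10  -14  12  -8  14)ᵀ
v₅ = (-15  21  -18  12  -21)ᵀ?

1

Form the matrix with v₁, v₂, v₃, v₄, v₅ as columns and reduce.
Exactly 1 pivot survives; hence the rank is 1.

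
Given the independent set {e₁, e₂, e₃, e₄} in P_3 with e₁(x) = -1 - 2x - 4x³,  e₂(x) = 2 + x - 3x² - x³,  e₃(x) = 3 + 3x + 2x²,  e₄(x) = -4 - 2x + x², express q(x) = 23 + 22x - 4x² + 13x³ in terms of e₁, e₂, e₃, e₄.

Work in coordinates with respect to the standard basis {1, x, …, x³}.
Set up the augmented matrix [e₁ | e₂ | e₃ | e₄ | q] and row-reduce.
Row-reducing the augmented matrix gives the unique coefficients (c₁, …, c₄) = (-4, 3, 3, -1).

q = -4e₁ + 3e₂ + 3e₃ - e₄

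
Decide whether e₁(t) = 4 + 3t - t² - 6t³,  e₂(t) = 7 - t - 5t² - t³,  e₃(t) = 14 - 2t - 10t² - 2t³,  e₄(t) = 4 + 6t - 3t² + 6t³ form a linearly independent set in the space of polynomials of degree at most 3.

linearly dependent

Write each element as a coordinate vector in ℝ⁴ using {1, t, …, t³}.
One vector is a scalar multiple of another, so the set is dependent.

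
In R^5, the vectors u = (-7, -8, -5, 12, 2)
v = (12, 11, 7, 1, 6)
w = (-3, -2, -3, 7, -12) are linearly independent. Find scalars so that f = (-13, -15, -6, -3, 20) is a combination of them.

f = u - v - 2w

Write f = α₁u + … + α₃w and equate components.
Row-reducing the augmented matrix gives the unique coefficients (α₁, α₂, α₃) = (1, -1, -2).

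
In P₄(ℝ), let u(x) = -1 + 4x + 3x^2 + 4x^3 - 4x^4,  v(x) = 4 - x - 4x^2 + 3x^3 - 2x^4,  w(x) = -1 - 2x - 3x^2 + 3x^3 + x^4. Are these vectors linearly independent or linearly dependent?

linearly independent

Take coordinates with respect to the standard basis {1, x, …, x^4}.
Place the vectors as rows of a 3×5 matrix and reduce to echelon form.
The reduction yields 3 nonzero rows, so the rank is 3.
Since rank = 3 (the number of vectors), the set is linearly independent.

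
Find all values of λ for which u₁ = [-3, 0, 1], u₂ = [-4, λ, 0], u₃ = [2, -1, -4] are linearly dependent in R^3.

λ = -2/5

Dependence holds iff the 3×3 matrix [u₁ u₂ u₃] is singular.
Cofactor expansion gives det = 10*λ + 4.
This vanishes exactly when λ = -2/5.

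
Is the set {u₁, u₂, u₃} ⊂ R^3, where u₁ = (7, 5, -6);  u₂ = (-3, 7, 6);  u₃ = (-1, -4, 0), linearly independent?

The matrix [u₁|u₂|u₃] has determinant 24.
A nonzero determinant means the columns are linearly independent.

linearly independent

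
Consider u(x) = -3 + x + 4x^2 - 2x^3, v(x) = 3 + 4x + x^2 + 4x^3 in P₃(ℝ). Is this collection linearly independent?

Write each element as a coordinate vector in ℝ⁴ using {1, x, …, x^3}.
Row-reduce the matrix whose columns are u, v.
The reduction yields 2 nonzero rows, so the rank is 2.
Since rank = 2 (the number of vectors), the set is linearly independent.

linearly independent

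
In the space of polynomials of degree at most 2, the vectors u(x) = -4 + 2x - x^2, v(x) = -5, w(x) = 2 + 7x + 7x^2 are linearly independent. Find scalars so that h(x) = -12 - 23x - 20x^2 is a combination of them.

Work in coordinates with respect to the standard basis {1, x, x^2}.
Set up the augmented matrix [u | v | w | h] and row-reduce.
The system has the unique solution (c₁, c₂, c₃) = (-1, 2, -3).

h = -u + 2v - 3w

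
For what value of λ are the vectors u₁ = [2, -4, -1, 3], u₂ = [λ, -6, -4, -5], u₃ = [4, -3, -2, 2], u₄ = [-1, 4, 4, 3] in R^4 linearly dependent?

λ = -11/3

Dependence holds iff the 4×4 matrix [u₁ u₂ u₃ u₄] is singular.
Cofactor expansion gives det = -27*λ - 99.
Solving -27*λ - 99 = 0 yields λ = -11/3.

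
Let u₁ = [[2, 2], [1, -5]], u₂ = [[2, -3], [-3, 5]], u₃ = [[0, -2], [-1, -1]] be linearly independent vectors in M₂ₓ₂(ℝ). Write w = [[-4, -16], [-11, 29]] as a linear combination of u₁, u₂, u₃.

w = -4u₁ + 2u₂ + u₃

Take coordinate vectors relative to {E₁₁, E₁₂, E₂₁, E₂₂}.
Set up the augmented matrix [u₁ | u₂ | u₃ | w] and row-reduce.
Back-substitution yields (a₁, a₂, a₃) = (-4, 2, 1).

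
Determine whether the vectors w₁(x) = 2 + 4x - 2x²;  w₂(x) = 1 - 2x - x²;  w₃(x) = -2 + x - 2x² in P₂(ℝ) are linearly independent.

linearly independent

Take coordinates with respect to the standard basis {1, x, x²}.
The matrix [w₁|w₂|w₃] has determinant 32.
A nonzero determinant means the columns are linearly independent.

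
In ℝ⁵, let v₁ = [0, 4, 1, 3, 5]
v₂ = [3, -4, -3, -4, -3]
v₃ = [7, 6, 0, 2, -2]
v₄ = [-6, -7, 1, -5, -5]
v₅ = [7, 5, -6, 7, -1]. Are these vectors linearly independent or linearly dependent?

Place the vectors as rows of a 5×5 matrix and reduce to echelon form.
The reduction yields 5 nonzero rows, so the rank is 5.
Since rank = 5 (the number of vectors), the set is linearly independent.

linearly independent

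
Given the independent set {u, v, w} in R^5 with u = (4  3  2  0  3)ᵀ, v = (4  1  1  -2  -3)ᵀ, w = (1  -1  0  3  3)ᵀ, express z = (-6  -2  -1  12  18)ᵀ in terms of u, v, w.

z = u - 3v + 2w

Since u, v, w are independent, the coefficients expressing z are uniquely determined by a linear system.
Row-reducing the augmented matrix gives the unique coefficients (α₁, α₂, α₃) = (1, -3, 2).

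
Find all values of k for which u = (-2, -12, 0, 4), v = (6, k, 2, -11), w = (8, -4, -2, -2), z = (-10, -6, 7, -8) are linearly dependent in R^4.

k = -24/7

Place the vectors as rows of a 4×4 matrix; dependence ⇔ determinant zero.
Cofactor expansion gives det = 84*k + 288.
This vanishes exactly when k = -24/7.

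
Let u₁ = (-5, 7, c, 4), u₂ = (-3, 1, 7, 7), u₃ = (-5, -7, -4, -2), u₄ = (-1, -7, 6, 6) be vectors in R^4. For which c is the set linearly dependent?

The set is linearly dependent precisely when det[u₁; u₂; u₃; u₄] = 0.
The determinant works out to 396*c - 1364.
Setting this to zero gives c = 31/9.

c = 31/9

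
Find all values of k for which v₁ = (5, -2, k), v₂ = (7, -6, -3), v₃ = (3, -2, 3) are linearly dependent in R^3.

k = 15

Place the vectors as rows of a 3×3 matrix; dependence ⇔ determinant zero.
Expanding, det = 4*k - 60.
Setting this to zero gives k = 15.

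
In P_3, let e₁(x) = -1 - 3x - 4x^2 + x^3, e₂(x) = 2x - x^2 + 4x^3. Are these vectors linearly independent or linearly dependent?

linearly independent

Take coordinates with respect to the standard basis {1, x, …, x^3}.
Place the vectors as rows of a 2×4 matrix and reduce to echelon form.
The reduction yields 2 nonzero rows, so the rank is 2.
Since rank = 2 (the number of vectors), the set is linearly independent.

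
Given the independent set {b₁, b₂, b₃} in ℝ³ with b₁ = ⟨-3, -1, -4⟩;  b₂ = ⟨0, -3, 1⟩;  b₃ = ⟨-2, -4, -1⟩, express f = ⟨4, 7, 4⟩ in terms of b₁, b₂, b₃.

f = -2b₁ - 3b₂ + b₃

Since b₁, b₂, b₃ are independent, the coefficients expressing f are uniquely determined by a linear system.
Row-reducing the augmented matrix gives the unique coefficients (c₁, c₂, c₃) = (-2, -3, 1).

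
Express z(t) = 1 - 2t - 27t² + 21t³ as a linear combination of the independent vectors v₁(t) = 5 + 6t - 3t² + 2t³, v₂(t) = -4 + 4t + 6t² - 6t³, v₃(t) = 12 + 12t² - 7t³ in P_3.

z = v₁ - 2v₂ - v₃

Take coordinate vectors relative to {1, t, …, t³}.
Set up the augmented matrix [v₁ | v₂ | v₃ | z] and row-reduce.
The system has the unique solution (α₁, α₂, α₃) = (1, -2, -1).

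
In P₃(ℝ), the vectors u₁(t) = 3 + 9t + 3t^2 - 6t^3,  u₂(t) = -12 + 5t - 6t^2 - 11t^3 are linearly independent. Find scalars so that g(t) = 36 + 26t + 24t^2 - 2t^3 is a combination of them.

g = 4u₁ - 2u₂

Identify each element with its coordinate vector in ℝ⁴ via {1, t, …, t^3}.
Set up the augmented matrix [u₁ | u₂ | g] and row-reduce.
The system has the unique solution (a₁, a₂) = (4, -2).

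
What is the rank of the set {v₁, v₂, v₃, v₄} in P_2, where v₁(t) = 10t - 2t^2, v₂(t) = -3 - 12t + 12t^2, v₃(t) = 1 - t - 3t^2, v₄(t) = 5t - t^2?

rank 2

Represent each element by its coordinate vector in ℝ³.
Form the matrix with v₁, v₂, v₃, v₄ as columns and reduce.
Reduction leaves 2 leading entries, giving rank 2.
(With 4 elements in a 3-dimensional space the rank is at most 3.)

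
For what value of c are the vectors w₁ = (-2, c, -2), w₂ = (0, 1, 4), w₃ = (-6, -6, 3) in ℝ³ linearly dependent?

c = -11/4

The set is linearly dependent precisely when det[w₁; w₂; w₃] = 0.
Cofactor expansion gives det = -24*c - 66.
This vanishes exactly when c = -11/4.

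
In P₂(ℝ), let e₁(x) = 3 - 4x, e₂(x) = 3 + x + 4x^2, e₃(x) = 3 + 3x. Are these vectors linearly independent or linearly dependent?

Take coordinates with respect to the standard basis {1, x, x^2}.
Form the 3×3 matrix with these as columns; its determinant is -84.
A nonzero determinant means the columns are linearly independent.

linearly independent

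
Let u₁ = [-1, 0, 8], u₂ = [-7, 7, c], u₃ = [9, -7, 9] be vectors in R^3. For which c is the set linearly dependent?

The set is linearly dependent precisely when det[u₁; u₂; u₃] = 0.
Cofactor expansion gives det = -7*c - 175.
Setting this to zero gives c = -25.

c = -25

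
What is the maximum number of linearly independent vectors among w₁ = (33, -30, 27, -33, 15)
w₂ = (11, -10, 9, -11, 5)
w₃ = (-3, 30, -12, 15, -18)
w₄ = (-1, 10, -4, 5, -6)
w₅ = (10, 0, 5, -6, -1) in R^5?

Put the 5×5 matrix [w₁|w₂|w₃|w₄|w₅] into echelon form.
The echelon form has 2 nonzero rows, so the rank is 2.

2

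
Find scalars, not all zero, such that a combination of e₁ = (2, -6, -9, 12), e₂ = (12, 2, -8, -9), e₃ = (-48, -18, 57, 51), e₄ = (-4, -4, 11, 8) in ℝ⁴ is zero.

Solve the homogeneous system with e₁, e₂, e₃, e₄ as columns by row-reducing the coefficient matrix.
One solution (up to scaling) is (0, 3, 1, -3).

3e₂ + e₃ - 3e₄ = 0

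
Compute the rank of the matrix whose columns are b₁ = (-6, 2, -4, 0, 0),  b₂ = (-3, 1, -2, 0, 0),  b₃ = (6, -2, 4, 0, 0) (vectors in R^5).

1

Form the matrix with b₁, b₂, b₃ as columns and reduce.
The echelon form has 1 nonzero row, so the rank is 1.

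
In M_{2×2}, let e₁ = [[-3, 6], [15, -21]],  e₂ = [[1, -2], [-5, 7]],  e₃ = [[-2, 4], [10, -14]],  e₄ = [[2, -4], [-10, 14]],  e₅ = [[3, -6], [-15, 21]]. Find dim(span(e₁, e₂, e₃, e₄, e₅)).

Represent each element by its coordinate vector in ℝ⁴.
Put the 4×5 matrix [e₁|e₂|e₃|e₄|e₅] into echelon form.
Reduction leaves 1 leading entry, giving rank 1.
(With 5 elements in a 4-dimensional space the rank is at most 4.)

dim = 1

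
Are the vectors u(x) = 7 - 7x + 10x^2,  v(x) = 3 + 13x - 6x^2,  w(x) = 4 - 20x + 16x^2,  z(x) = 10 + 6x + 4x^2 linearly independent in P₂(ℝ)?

linearly dependent

Take coordinates with respect to the standard basis {1, x, x^2}.
There are 4 vectors in a 3-dimensional space, so they cannot be linearly independent.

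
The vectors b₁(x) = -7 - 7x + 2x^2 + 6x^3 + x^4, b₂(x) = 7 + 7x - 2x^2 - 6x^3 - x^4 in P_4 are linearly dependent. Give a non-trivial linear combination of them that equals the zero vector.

b₁ + b₂ = 0

Write each element as a vector in ℝ⁵ using {1, x, …, x^4}.
Write the vectors as columns of a matrix and find a nonzero vector in its null space.
One solution (up to scaling) is (1, 1).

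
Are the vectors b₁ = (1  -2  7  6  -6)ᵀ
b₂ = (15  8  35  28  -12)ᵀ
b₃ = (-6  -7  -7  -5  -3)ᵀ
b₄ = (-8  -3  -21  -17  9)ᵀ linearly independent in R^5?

linearly dependent

Place the vectors as rows of a 4×5 matrix and reduce to echelon form.
The reduction yields 2 nonzero rows, so the rank is 2.
Since rank 2 < 4, the set is linearly dependent.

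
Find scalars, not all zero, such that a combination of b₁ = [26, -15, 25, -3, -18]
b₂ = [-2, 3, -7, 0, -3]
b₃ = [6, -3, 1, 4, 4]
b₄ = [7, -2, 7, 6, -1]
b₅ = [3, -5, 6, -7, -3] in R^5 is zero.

b₁ - 2b₂ - 3b₄ - 3b₅ = 0

Solve the homogeneous system with b₁, b₂, b₃, b₄, b₅ as columns by row-reducing the coefficient matrix.
A generator of the null space is (1, -2, 0, -3, -3).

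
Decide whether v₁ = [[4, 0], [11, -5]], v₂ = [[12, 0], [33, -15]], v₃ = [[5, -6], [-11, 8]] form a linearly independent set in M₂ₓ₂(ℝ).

Write each element as a coordinate vector in ℝ⁴ using {E₁₁, E₁₂, E₂₁, E₂₂}.
Place the vectors as rows of a 3×4 matrix and reduce to echelon form.
The reduction yields 2 nonzero rows, so the rank is 2.
Since rank 2 < 3, the set is linearly dependent.
Indeed 3v₁ - v₂ = 0.

linearly dependent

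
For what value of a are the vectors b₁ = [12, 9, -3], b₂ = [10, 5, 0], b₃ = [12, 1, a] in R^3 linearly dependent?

a = 5

The vectors are dependent exactly when the determinant of the matrix with rows b₁, b₂, b₃ vanishes.
Cofactor expansion gives det = 150 - 30*a.
This vanishes exactly when a = 5.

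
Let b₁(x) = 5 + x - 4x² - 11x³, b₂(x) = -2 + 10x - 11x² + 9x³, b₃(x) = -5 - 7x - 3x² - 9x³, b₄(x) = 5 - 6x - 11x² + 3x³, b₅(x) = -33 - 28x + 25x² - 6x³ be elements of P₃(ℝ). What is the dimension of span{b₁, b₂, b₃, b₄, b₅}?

Represent each element by its coordinate vector in ℝ⁴.
Form the matrix with b₁, b₂, b₃, b₄, b₅ as columns and reduce.
The echelon form has 4 nonzero rows, so the rank is 4.
(With 5 elements in a 4-dimensional space the rank is at most 4.)

4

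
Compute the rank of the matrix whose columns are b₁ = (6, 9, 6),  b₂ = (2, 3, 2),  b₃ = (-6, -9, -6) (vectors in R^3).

1

Apply Gaussian elimination to the matrix whose rows are b₁, b₂, b₃.
The echelon form has 1 nonzero row, so the rank is 1.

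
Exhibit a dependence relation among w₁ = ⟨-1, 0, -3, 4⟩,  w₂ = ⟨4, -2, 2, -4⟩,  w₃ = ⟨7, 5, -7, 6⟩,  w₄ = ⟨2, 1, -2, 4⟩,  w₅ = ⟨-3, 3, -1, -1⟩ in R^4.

Set up α₁w₁ + … + α₅w₅ = 0 and solve the homogeneous system.
A generator of the null space is (1, 2, -1, 3, 2).

w₁ + 2w₂ - w₃ + 3w₄ + 2w₅ = 0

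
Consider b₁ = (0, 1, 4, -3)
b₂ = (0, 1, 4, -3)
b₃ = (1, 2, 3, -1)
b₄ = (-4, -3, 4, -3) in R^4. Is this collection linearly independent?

Two of the vectors are equal, giving an immediate dependence.

linearly dependent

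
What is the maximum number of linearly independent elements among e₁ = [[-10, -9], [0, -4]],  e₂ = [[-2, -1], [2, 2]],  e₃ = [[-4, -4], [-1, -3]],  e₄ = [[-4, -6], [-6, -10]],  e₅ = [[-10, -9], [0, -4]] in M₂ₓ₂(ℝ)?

2

Pass to coordinate vectors with respect to the basis {E₁₁, E₁₂, E₂₁, E₂₂}.
Apply Gaussian elimination to the matrix whose rows are e₁, e₂, e₃, e₄, e₅.
There are 2 pivot columns, so rank = 2.
(With 5 elements in a 4-dimensional space the rank is at most 4.)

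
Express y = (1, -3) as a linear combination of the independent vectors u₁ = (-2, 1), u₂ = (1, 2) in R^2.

Solve the system with u₁, u₂ as columns and y as the right-hand side.
The system has the unique solution (α₁, α₂) = (-1, -1).

y = -u₁ - u₂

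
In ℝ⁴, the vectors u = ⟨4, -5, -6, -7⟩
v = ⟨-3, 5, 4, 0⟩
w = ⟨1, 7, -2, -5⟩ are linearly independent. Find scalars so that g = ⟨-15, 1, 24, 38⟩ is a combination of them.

Write g = α₁u + … + α₃w and equate components.
Row-reducing the augmented matrix gives the unique coefficients (α₁, α₂, α₃) = (-4, -1, -2).

g = -4u - v - 2w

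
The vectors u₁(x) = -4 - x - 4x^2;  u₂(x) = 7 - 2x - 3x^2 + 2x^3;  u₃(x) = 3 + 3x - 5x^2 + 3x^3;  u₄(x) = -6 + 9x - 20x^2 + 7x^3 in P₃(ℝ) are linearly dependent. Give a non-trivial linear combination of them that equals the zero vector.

Take coordinates with respect to {1, x, …, x^3}.
Write the vectors as columns of a matrix and find a nonzero vector in its null space.
The free variable yields coefficients (2, -1, 3, -1) (any nonzero multiple also works).

2u₁ - u₂ + 3u₃ - u₄ = 0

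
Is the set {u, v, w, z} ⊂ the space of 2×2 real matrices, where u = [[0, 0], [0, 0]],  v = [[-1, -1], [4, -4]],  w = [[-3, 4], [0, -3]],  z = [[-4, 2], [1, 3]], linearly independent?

Write each element as a coordinate vector in ℝ⁴ using {E₁₁, E₁₂, E₂₁, E₂₂}.
One of the vectors is the zero vector, so the set is linearly dependent.

linearly dependent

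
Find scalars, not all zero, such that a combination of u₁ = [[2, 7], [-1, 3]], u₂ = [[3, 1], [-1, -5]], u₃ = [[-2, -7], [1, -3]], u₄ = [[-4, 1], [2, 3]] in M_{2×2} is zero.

u₁ + u₃ = 0

Take coordinates with respect to {E₁₁, E₁₂, E₂₁, E₂₂}.
Row-reduce the matrix with u₁, u₂, u₃, u₄ as columns; the null space gives the coefficients.
The free variable yields coefficients (1, 0, 1, 0) (any nonzero multiple also works).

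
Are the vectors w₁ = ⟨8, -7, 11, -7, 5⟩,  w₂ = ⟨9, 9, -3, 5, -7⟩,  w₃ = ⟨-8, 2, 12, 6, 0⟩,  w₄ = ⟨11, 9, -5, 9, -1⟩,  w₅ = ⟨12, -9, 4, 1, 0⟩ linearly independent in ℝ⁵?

linearly independent

Form the 5×5 matrix with these as columns; its determinant is -256832.
A nonzero determinant means the columns are linearly independent.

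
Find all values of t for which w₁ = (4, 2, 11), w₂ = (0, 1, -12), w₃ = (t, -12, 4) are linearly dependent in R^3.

Dependence holds iff the 3×3 matrix [w₁ w₂ w₃] is singular.
Expanding, det = -35*t - 560.
This vanishes exactly when t = -16.

t = -16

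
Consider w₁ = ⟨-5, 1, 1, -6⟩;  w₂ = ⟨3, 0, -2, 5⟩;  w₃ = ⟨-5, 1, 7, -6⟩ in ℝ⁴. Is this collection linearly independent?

linearly independent

Place the vectors as rows of a 3×4 matrix and reduce to echelon form.
The reduction yields 3 nonzero rows, so the rank is 3.
Since rank = 3 (the number of vectors), the set is linearly independent.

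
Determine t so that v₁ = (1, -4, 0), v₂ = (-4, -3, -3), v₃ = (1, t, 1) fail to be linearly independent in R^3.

Dependence holds iff the 3×3 matrix [v₁ v₂ v₃] is singular.
Cofactor expansion gives det = 3*t - 7.
Solving 3*t - 7 = 0 yields t = 7/3.

t = 7/3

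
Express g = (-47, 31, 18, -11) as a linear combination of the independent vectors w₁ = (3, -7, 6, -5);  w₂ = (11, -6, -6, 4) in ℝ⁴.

g = -w₁ - 4w₂

Solve the system with w₁, w₂ as columns and g as the right-hand side.
Row-reducing the augmented matrix gives the unique coefficients (α₁, α₂) = (-1, -4).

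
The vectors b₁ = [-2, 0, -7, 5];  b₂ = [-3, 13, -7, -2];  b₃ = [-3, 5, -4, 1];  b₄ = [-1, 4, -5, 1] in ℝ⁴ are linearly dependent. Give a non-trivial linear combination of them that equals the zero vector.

Solve the homogeneous system with b₁, b₂, b₃, b₄ as columns by row-reducing the coefficient matrix.
The free variable yields coefficients (1, 1, -1, -2) (any nonzero multiple also works).

b₁ + b₂ - b₃ - 2b₄ = 0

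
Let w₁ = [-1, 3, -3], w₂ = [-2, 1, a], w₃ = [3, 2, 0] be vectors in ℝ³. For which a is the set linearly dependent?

a = -21/11

Dependence holds iff the 3×3 matrix [w₁ w₂ w₃] is singular.
Expanding, det = 11*a + 21.
Setting this to zero gives a = -21/11.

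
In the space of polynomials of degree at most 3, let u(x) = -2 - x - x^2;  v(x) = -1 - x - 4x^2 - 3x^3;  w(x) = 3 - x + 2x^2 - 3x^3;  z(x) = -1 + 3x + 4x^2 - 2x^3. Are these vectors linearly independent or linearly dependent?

Take coordinates with respect to the standard basis {1, x, …, x^3}.
Place the vectors as rows of a 4×4 matrix and reduce to echelon form.
The reduction yields 4 nonzero rows, so the rank is 4.
Since rank = 4 (the number of vectors), the set is linearly independent.

linearly independent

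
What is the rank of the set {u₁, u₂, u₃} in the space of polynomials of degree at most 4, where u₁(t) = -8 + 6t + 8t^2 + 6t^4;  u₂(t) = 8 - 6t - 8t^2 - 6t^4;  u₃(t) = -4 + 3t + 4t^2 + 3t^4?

Represent each element by its coordinate vector in ℝ⁵.
Apply Gaussian elimination to the matrix whose rows are u₁, u₂, u₃.
Reduction leaves 1 leading entry, giving rank 1.

1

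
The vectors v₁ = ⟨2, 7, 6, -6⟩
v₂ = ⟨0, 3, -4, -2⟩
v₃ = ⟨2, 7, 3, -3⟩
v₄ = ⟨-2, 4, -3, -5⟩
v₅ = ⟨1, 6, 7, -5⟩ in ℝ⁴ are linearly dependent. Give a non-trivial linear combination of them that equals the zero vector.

Solve the homogeneous system with v₁, v₂, v₃, v₄, v₅ as columns by row-reducing the coefficient matrix.
A generator of the null space is (1, -2, 1, 1, -2).

v₁ - 2v₂ + v₃ + v₄ - 2v₅ = 0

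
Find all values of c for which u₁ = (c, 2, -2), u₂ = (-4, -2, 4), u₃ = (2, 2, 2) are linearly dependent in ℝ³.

c = 10/3

Place the vectors as rows of a 3×3 matrix; dependence ⇔ determinant zero.
Cofactor expansion gives det = 40 - 12*c.
Solving 40 - 12*c = 0 yields c = 10/3.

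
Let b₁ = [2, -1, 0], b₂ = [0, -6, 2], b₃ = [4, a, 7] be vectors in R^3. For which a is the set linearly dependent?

The vectors are dependent exactly when the determinant of the matrix with rows b₁, b₂, b₃ vanishes.
Expanding, det = -4*a - 92.
Solving -4*a - 92 = 0 yields a = -23.

a = -23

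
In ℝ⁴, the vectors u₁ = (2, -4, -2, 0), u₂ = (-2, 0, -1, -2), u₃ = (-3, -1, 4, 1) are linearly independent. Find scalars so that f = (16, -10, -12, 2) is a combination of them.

f = 3u₁ - 2u₂ - 2u₃

Write f = α₁u₁ + … + α₃u₃ and equate components.
Row-reducing the augmented matrix gives the unique coefficients (α₁, α₂, α₃) = (3, -2, -2).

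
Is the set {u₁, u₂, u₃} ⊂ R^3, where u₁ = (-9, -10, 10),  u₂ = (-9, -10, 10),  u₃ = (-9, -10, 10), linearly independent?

linearly dependent

Two of the vectors are equal, giving an immediate dependence.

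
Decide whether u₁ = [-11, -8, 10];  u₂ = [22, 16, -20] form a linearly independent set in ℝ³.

Place the vectors as rows of a 2×3 matrix and reduce to echelon form.
The reduction yields 1 nonzero row, so the rank is 1.
Since rank 1 < 2, the set is linearly dependent.

linearly dependent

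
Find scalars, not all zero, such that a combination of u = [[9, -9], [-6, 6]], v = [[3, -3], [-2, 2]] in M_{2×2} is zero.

Write each element as a vector in ℝ⁴ using {E₁₁, E₁₂, E₂₁, E₂₂}.
Row-reduce the matrix with u, v as columns; the null space gives the coefficients.
One solution (up to scaling) is (1, -3).

u - 3v = 0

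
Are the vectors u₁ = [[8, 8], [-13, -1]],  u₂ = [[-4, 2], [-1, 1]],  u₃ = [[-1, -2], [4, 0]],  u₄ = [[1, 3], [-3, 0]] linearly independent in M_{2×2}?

linearly dependent

Take coordinates with respect to the standard basis {E₁₁, E₁₂, E₂₁, E₂₂}.
The matrix [u₁|u₂|u₃|u₄] has determinant 0.
A zero determinant means the columns are linearly dependent.
Indeed u₁ + u₂ + 2u₃ - 2u₄ = 0.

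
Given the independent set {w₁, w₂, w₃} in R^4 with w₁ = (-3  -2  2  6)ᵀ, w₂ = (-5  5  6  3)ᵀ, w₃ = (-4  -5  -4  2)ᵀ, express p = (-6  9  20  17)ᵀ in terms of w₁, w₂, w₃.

Set up the augmented matrix [w₁ | w₂ | w₃ | p] and row-reduce.
The system has the unique solution (c₁, c₂, c₃) = (3, 1, -2).

p = 3w₁ + w₂ - 2w₃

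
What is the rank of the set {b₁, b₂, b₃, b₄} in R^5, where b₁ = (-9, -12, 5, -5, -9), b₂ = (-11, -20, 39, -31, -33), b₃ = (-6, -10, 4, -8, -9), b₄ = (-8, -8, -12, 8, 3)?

3

Apply Gaussian elimination to the matrix whose rows are b₁, b₂, b₃, b₄.
The echelon form has 3 nonzero rows, so the rank is 3.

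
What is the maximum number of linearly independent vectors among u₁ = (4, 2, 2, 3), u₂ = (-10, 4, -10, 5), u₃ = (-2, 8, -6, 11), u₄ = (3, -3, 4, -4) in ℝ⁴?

Apply Gaussian elimination to the matrix whose rows are u₁, u₂, u₃, u₄.
Reduction leaves 2 leading entries, giving rank 2.

2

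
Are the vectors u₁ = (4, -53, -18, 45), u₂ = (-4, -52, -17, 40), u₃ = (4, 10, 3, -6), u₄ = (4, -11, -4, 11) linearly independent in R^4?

Row-reduce the matrix whose columns are u₁, u₂, u₃, u₄.
The reduction yields 2 nonzero rows, so the rank is 2.
Since rank 2 < 4, the set is linearly dependent.

linearly dependent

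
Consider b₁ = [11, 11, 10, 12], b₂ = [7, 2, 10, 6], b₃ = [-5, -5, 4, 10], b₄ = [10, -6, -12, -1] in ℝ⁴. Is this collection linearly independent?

Place the vectors as rows of a 4×4 matrix and reduce to echelon form.
The reduction yields 4 nonzero rows, so the rank is 4.
Since rank = 4 (the number of vectors), the set is linearly independent.

linearly independent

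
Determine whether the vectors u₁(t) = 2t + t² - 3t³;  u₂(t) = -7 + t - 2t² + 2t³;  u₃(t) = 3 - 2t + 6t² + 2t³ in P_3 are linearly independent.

linearly independent

Take coordinates with respect to the standard basis {1, t, …, t³}.
Place the vectors as rows of a 3×4 matrix and reduce to echelon form.
The reduction yields 3 nonzero rows, so the rank is 3.
Since rank = 3 (the number of vectors), the set is linearly independent.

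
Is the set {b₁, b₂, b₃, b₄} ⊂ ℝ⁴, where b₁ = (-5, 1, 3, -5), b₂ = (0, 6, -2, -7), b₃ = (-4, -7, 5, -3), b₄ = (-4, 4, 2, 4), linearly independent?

Place the vectors as rows of a 4×4 matrix and reduce to echelon form.
The reduction yields 4 nonzero rows, so the rank is 4.
Since rank = 4 (the number of vectors), the set is linearly independent.

linearly independent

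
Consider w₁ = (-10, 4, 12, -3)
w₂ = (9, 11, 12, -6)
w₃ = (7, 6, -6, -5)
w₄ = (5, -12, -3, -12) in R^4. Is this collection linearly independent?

Place the vectors as rows of a 4×4 matrix and reduce to echelon form.
The reduction yields 4 nonzero rows, so the rank is 4.
Since rank = 4 (the number of vectors), the set is linearly independent.

linearly independent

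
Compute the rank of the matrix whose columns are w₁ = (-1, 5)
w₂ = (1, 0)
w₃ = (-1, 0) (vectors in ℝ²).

2

Put the 2×3 matrix [w₁|w₂|w₃] into echelon form.
The echelon form has 2 nonzero rows, so the rank is 2.
(With 3 elements in a 2-dimensional space the rank is at most 2.)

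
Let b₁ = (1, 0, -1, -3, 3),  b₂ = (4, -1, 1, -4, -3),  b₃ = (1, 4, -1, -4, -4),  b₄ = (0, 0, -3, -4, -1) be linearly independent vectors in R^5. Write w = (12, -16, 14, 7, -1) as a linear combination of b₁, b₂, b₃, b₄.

w = -b₁ + 4b₂ - 3b₃ - 2b₄

Since b₁, b₂, b₃, b₄ are independent, the coefficients expressing w are uniquely determined by a linear system.
Back-substitution yields (c₁, …, c₄) = (-1, 4, -3, -2).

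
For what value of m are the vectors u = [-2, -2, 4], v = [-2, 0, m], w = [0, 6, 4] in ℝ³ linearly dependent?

The vectors are dependent exactly when the determinant of the matrix with rows u, v, w vanishes.
The determinant works out to 12*m - 64.
Solving 12*m - 64 = 0 yields m = 16/3.

m = 16/3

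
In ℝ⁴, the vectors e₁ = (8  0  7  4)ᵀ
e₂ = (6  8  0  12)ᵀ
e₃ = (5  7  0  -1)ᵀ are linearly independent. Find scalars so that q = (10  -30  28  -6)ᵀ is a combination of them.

q = 4e₁ - 2e₂ - 2e₃

Solve the system with e₁, e₂, e₃ as columns and q as the right-hand side.
The system has the unique solution (a₁, a₂, a₃) = (4, -2, -2).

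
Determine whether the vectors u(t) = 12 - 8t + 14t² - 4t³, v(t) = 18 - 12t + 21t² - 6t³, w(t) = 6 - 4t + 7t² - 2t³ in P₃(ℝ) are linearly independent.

Write each element as a coordinate vector in ℝ⁴ using {1, t, …, t³}.
One vector is a scalar multiple of another, so the set is dependent.

linearly dependent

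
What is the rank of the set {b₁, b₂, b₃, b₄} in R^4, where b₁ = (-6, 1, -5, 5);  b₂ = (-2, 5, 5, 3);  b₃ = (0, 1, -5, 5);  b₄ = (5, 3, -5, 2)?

Apply Gaussian elimination to the matrix whose rows are b₁, b₂, b₃, b₄.
Exactly 4 pivots survive; hence the rank is 4.

rank 4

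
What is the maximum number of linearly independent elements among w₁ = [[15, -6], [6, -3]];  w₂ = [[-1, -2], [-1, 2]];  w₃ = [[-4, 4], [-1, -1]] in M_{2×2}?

2

Use coordinates relative to {E₁₁, E₁₂, E₂₁, E₂₂}.
Form the matrix with w₁, w₂, w₃ as columns and reduce.
The echelon form has 2 nonzero rows, so the rank is 2.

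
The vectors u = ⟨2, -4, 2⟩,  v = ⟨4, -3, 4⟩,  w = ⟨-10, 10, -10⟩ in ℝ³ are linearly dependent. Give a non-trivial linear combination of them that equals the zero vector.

Row-reduce the matrix with u, v, w as columns; the null space gives the coefficients.
A generator of the null space is (1, 2, 1).

u + 2v + w = 0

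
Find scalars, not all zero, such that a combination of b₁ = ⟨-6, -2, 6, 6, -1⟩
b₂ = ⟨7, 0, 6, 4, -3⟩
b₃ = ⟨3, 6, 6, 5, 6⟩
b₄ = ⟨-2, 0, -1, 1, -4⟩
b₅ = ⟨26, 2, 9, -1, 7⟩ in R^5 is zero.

b₁ - 2b₂ + 3b₄ + b₅ = 0

Write the vectors as columns of a matrix and find a nonzero vector in its null space.
A generator of the null space is (1, -2, 0, 3, 1).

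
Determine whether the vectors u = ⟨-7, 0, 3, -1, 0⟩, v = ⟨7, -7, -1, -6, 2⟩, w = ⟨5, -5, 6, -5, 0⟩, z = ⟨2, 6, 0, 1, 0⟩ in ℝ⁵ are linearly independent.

Row-reduce the matrix whose columns are u, v, w, z.
The reduction yields 4 nonzero rows, so the rank is 4.
Since rank = 4 (the number of vectors), the set is linearly independent.

linearly independent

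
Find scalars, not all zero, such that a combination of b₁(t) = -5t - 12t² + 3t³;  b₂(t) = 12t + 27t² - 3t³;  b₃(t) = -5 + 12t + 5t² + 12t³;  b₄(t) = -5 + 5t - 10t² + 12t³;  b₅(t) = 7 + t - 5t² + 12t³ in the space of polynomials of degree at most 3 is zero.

b₁ + b₂ - b₃ + b₄ = 0

Take coordinates with respect to {1, t, …, t³}.
Row-reduce the matrix with b₁, b₂, b₃, b₄, b₅ as columns; the null space gives the coefficients.
The free variable yields coefficients (1, 1, -1, 1, 0) (any nonzero multiple also works).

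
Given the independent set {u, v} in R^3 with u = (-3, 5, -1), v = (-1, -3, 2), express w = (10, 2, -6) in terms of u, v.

Solve the system with u, v as columns and w as the right-hand side.
Back-substitution yields (α₁, α₂) = (-2, -4).

w = -2u - 4v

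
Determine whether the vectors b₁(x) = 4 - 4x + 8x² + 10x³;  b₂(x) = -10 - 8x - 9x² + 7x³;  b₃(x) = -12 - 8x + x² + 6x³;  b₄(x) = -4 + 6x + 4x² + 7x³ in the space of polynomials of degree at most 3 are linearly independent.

linearly independent

Write each element as a coordinate vector in ℝ⁴ using {1, x, …, x³}.
Form the 4×4 matrix with these as columns; its determinant is -18488.
A nonzero determinant means the columns are linearly independent.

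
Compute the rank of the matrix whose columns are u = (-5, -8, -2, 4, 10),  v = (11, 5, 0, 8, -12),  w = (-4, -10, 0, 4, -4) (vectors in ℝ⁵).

3

Row-reduce the 3×5 matrix with these as rows.
Exactly 3 pivots survive; hence the rank is 3.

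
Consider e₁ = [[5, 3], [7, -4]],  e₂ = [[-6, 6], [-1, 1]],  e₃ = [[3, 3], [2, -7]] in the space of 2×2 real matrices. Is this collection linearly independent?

Take coordinates with respect to the standard basis {E₁₁, E₁₂, E₂₁, E₂₂}.
Place the vectors as rows of a 3×4 matrix and reduce to echelon form.
The reduction yields 3 nonzero rows, so the rank is 3.
Since rank = 3 (the number of vectors), the set is linearly independent.

linearly independent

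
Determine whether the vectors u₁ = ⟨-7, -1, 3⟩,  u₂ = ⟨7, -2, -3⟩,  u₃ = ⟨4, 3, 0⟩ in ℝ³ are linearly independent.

linearly independent

Form the 3×3 matrix with these as columns; its determinant is 36.
A nonzero determinant means the columns are linearly independent.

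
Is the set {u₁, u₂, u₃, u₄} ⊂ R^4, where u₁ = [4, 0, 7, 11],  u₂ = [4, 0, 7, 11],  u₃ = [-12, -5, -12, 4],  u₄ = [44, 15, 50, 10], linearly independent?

linearly dependent

Two of the vectors are equal, giving an immediate dependence.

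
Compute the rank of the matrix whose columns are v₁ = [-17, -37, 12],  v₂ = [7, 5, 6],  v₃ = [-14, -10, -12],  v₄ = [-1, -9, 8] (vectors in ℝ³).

Put the 3×4 matrix [v₁|v₂|v₃|v₄] into echelon form.
There are 2 pivot columns, so rank = 2.
(With 4 elements in a 3-dimensional space the rank is at most 3.)

rank 2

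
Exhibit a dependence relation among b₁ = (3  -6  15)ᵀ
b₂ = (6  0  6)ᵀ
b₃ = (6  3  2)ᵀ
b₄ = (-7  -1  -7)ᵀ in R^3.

Set up α₁b₁ + … + α₄b₄ = 0 and solve the homogeneous system.
A generator of the null space is (1, 0, 3, 3).

b₁ + 3b₃ + 3b₄ = 0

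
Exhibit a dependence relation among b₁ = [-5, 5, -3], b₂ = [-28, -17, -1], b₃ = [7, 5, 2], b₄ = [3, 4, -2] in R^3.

b₁ - b₂ - 2b₃ - 3b₄ = 0

Row-reduce the matrix with b₁, b₂, b₃, b₄ as columns; the null space gives the coefficients.
The free variable yields coefficients (1, -1, -2, -3) (any nonzero multiple also works).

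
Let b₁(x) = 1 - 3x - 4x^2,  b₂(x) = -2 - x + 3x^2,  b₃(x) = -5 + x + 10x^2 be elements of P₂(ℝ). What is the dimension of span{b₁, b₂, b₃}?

Represent each element by its coordinate vector in ℝ³.
Row-reduce the 3×3 matrix with these as rows.
The echelon form has 2 nonzero rows, so the rank is 2.

dim = 2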